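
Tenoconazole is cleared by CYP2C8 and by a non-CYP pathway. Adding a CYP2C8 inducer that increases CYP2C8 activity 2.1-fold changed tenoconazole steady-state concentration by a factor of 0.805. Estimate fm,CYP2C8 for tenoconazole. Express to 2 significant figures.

Let fm be the CYP2C8 fraction. New clearance relative to baseline = fm × 2.1 + (1 − fm).
Steady-state concentration ratio = 1 / (new CL fraction), so new CL fraction = 1 / 0.805 = 1.242.
fm × 2.1 + 1 − fm = 1.242  ⇒  fm × (2.1 − 1) = 0.2422  ⇒  fm = 0.22.

0.22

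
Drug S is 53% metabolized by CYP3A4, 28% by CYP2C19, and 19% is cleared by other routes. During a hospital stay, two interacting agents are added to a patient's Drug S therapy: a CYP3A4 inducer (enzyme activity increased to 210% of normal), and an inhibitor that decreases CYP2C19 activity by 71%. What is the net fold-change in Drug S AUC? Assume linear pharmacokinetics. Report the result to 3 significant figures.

CYP3A4: 0.53 × 2.1 = 1.113
CYP2C19: 0.28 × 0.29 = 0.0812
Other: 0.19 (unchanged)
New clearance relative to baseline: 1.113 + 0.0812 + 0.19 = 1.3842.
Because AUC varies inversely with clearance, the combined effect is 1 / 1.3842 = 0.722.

0.722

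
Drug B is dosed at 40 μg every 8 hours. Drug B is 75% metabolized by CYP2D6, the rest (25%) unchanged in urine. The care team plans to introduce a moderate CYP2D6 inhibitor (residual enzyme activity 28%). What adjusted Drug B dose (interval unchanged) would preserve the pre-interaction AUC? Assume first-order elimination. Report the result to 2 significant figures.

18 μg

CYP2D6: 0.75 × 0.28 = 0.21
Other: 0.25 (unchanged)
Relative clearance = 0.21 + 0.25 = 0.46.
Exposure is unchanged when dose changes in proportion to clearance. New dose = 40 μg × 0.46 = 18 μg.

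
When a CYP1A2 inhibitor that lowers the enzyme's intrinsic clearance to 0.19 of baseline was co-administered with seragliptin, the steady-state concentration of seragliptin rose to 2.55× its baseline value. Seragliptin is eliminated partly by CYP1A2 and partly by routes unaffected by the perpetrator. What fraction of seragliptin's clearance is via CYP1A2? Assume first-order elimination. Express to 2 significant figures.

0.75

Let x = fm,CYP1A2. Because steady-state concentration ∝ 1/CL, relative clearance fell to 1/2.55 = 0.3922.
Setting x·0.19 + (1 − x) = 0.3922 and solving: x = (0.3922 − 1)/(0.19 − 1) = 0.75.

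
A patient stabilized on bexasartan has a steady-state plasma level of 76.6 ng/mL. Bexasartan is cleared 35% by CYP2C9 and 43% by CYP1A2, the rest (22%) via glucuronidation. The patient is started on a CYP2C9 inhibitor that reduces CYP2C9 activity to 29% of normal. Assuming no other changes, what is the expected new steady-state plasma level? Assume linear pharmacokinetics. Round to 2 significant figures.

1.0 × 10² ng/mL

CYP2C9: 0.35 × 0.29 = 0.1015
CYP1A2: 0.43 (unchanged)
Other: 0.22 (unchanged)
CL_new/CL_old = 0.1015 + 0.43 + 0.22 = 0.7515.
New steady-state plasma level = baseline ÷ relative clearance = 76.6 / 0.7515 = 1.0 × 10² ng/mL.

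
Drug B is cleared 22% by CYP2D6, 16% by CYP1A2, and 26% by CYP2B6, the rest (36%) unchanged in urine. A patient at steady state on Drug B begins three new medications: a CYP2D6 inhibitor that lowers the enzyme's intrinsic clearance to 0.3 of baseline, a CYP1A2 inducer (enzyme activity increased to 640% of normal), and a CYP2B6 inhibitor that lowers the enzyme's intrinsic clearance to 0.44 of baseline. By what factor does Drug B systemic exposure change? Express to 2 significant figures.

The CYP2D6 pathway (22% of clearance) is reduced to 0.3× activity: 0.22 × 0.3 = 0.066.
The CYP1A2 pathway (16% of clearance) increases to 6.4× activity: 0.16 × 6.4 = 1.024.
The CYP2B6 pathway (26% of clearance) drops to 0.44× activity: 0.26 × 0.44 = 0.1144.
The remaining 36% of clearance is unaffected.
Relative clearance = 0.066 + 1.024 + 0.1144 + 0.36 = 1.5644.
Because systemic exposure varies inversely with clearance, the combined effect is 1 / 1.5644 = 0.64.

0.64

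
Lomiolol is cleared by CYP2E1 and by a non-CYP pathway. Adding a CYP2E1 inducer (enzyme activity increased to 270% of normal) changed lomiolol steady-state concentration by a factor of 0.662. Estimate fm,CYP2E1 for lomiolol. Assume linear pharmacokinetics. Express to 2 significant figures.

Write x for the fraction cleared via CYP2E1. The observed steady-state concentration change means clearance rose to 1/0.662 = 1.511 of baseline.
Setting x·2.7 + (1 − x) = 1.511 and solving: x = (1.511 − 1)/(2.7 − 1) = 0.30.

0.30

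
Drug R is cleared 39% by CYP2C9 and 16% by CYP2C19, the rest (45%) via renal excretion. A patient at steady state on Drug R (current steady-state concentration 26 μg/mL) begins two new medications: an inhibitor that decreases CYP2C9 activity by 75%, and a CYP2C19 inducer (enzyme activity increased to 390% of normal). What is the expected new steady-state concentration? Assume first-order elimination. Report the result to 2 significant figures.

The CYP2C9 pathway (39% of clearance) falls to 0.25× activity: 0.39 × 0.25 = 0.0975.
The CYP2C19 pathway (16% of clearance) increases to 3.9× activity: 0.16 × 3.9 = 0.624.
The remaining 45% of clearance is unaffected.
Relative clearance = 0.0975 + 0.624 + 0.45 = 1.1715.
Dividing the baseline by the relative clearance: 26 / 1.1715 = 22 μg/mL.

22 μg/mL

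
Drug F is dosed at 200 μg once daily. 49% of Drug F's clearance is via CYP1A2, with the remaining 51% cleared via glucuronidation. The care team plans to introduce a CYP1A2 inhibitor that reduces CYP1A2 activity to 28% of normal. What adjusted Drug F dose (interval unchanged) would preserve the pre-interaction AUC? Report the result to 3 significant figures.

129 μg

The CYP1A2 pathway (49% of clearance) falls to 0.28× activity: 0.49 × 0.28 = 0.1372.
Non-CYP routes (51%) are unchanged.
New clearance relative to baseline: 0.1372 + 0.51 = 0.6472.
To maintain the same steady-state level, dose must scale with clearance: new dose = 200 × 0.6472 = 129 μg.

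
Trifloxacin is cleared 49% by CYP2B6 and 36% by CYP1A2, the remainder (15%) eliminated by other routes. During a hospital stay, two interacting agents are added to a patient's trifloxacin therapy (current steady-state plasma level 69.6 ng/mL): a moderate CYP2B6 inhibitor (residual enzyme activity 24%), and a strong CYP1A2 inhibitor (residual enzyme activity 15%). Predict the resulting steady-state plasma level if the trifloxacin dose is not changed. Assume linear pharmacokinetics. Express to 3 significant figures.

The CYP2B6 pathway (49% of clearance) is reduced to 0.24× activity: 0.49 × 0.24 = 0.1176.
The CYP1A2 pathway (36% of clearance) is reduced to 0.15× activity: 0.36 × 0.15 = 0.054.
Non-CYP routes (15%) are unchanged.
CL_new/CL_old = 0.1176 + 0.054 + 0.15 = 0.3216.
Dividing the baseline by the relative clearance: 69.6 / 0.3216 = 216 ng/mL.

216 ng/mL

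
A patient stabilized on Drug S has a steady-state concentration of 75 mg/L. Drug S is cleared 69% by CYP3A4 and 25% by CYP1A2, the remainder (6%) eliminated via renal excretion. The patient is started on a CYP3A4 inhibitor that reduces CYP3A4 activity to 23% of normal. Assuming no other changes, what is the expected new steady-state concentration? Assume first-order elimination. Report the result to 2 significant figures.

CYP3A4: 0.69 × 0.23 = 0.1587
CYP1A2: 0.25 (unchanged)
Other: 0.06 (unchanged)
Relative clearance = 0.1587 + 0.25 + 0.06 = 0.4687.
New steady-state concentration = baseline ÷ relative clearance = 75 / 0.4687 = 1.6 × 10² mg/L.

1.6 × 10² mg/L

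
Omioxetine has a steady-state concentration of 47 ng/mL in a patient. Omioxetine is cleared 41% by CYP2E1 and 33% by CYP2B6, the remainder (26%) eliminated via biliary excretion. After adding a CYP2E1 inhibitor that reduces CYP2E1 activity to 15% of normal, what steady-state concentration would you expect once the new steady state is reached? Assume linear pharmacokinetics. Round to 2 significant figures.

The CYP2E1 pathway (41% of clearance) is reduced to 0.15× activity: 0.41 × 0.15 = 0.0615.
CYP2B6 (33%) and the residual 26% are unaffected.
CL_new/CL_old = 0.0615 + 0.33 + 0.26 = 0.6515.
New steady-state concentration = baseline ÷ relative clearance = 47 / 0.6515 = 72 ng/mL.

72 ng/mL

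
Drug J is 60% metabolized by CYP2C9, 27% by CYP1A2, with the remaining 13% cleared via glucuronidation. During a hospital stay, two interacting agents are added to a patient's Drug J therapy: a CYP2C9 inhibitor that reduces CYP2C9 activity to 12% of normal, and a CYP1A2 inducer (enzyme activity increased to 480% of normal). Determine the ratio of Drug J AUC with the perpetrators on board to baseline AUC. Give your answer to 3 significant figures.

0.668

The CYP2C9 pathway (60% of clearance) drops to 0.12× activity: 0.6 × 0.12 = 0.072.
The CYP1A2 pathway (27% of clearance) rises to 4.8× activity: 0.27 × 4.8 = 1.296.
Non-CYP routes (13%) are unchanged.
New clearance relative to baseline: 0.072 + 1.296 + 0.13 = 1.498.
Because AUC varies inversely with clearance, the combined effect is 1 / 1.498 = 0.668.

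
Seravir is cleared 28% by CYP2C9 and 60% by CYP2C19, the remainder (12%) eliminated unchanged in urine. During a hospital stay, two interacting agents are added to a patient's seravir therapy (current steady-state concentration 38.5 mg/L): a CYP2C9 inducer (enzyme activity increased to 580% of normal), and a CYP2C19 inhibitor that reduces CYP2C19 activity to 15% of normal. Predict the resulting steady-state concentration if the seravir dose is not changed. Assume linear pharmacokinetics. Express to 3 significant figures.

CYP2C9: 0.28 × 5.8 = 1.624
CYP2C19: 0.6 × 0.15 = 0.09
Other: 0.12 (unchanged)
Relative clearance = 1.624 + 0.09 + 0.12 = 1.834.
Dividing the baseline by the relative clearance: 38.5 / 1.834 = 21.0 mg/L.

21.0 mg/L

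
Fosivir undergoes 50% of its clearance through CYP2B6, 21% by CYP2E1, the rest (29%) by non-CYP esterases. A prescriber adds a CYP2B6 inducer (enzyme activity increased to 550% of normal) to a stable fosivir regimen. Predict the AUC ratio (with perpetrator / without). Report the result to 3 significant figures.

0.308

CYP2B6: 0.5 × 5.5 = 2.75
CYP2E1: 0.21 (unchanged)
Other: 0.29 (unchanged)
Relative clearance = 2.75 + 0.21 + 0.29 = 3.25.
AUC ratio = CL_old/CL_new = 1 / 3.25 = 0.308.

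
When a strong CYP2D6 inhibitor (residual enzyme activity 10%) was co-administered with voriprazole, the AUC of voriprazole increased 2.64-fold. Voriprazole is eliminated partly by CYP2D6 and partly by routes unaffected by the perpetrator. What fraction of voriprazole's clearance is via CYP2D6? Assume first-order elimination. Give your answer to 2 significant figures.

Call the CYP2D6 fraction fm. After the interaction, CL_new/CL_old = fm × 0.1 + (1 − fm).
AUC ratio = 1 / (new CL fraction), so new CL fraction = 1 / 2.64 = 0.3788.
fm × 0.1 + 1 − fm = 0.3788  ⇒  fm × (0.1 − 1) = −0.6212  ⇒  fm = 0.69.

0.69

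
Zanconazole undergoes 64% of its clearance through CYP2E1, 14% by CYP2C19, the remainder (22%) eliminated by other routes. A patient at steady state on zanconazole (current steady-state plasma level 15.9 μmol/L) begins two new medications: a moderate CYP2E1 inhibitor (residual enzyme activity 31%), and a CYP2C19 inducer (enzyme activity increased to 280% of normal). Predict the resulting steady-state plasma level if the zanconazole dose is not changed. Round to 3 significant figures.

19.6 μmol/L

CYP2E1: 0.64 × 0.31 = 0.1984
CYP2C19: 0.14 × 2.8 = 0.392
Other: 0.22 (unchanged)
Relative clearance = 0.1984 + 0.392 + 0.22 = 0.8104.
Steady-state plasma level ∝ 1/CL: new value = 15.9 / 0.8104 = 19.6 μmol/L.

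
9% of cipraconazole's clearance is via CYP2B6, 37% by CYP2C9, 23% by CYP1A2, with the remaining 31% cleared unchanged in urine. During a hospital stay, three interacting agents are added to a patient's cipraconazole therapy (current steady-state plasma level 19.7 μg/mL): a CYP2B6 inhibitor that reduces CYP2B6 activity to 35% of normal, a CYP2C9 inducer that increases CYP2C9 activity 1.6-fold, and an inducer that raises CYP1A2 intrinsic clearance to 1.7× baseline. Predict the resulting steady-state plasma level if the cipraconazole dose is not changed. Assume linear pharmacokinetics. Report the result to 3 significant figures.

The CYP2B6 pathway (9% of clearance) is reduced to 0.35× activity: 0.09 × 0.35 = 0.0315.
The CYP2C9 pathway (37% of clearance) is boosted to 1.6× activity: 0.37 × 1.6 = 0.592.
The CYP1A2 pathway (23% of clearance) is boosted to 1.7× activity: 0.23 × 1.7 = 0.391.
Non-CYP routes (31%) are unchanged.
Relative clearance = 0.0315 + 0.592 + 0.391 + 0.31 = 1.3245.
Steady-state plasma level ∝ 1/CL: new value = 19.7 / 1.3245 = 14.9 μg/mL.

14.9 μg/mL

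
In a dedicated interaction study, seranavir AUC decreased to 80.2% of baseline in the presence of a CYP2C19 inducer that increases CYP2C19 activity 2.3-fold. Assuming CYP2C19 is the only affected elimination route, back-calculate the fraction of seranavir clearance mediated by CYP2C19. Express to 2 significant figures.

0.19

CL'/CL = 1 / 0.802 = 1.247
2.3·fm + (1 − fm) = 1.247
fm = (1.247 − 1) / (2.3 − 1) = 0.19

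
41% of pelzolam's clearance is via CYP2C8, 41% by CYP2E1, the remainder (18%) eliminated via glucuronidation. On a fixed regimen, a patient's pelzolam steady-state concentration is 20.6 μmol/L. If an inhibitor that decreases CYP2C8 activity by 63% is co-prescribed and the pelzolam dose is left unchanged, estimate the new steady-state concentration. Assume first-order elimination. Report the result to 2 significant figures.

28 μmol/L

The CYP2C8 pathway (41% of clearance) is reduced to 0.37× activity: 0.41 × 0.37 = 0.1517.
CYP2E1 (41%) and the residual 18% are unaffected.
Relative clearance = 0.1517 + 0.41 + 0.18 = 0.7417.
Steady-state concentration ∝ 1/CL, so new value = 20.6 / 0.7417 = 28 μmol/L.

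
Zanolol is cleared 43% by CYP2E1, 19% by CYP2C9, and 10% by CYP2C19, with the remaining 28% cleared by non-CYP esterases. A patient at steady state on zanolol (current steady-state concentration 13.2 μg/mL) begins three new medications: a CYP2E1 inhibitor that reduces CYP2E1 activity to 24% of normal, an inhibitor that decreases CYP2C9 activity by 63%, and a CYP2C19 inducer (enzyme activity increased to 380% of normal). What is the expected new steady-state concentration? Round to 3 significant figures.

15.8 μg/mL

The CYP2E1 pathway (43% of clearance) is reduced to 0.24× activity: 0.43 × 0.24 = 0.1032.
The CYP2C9 pathway (19% of clearance) drops to 0.37× activity: 0.19 × 0.37 = 0.0703.
The CYP2C19 pathway (10% of clearance) increases to 3.8× activity: 0.1 × 3.8 = 0.38.
Non-CYP routes (28%) are unchanged.
Relative clearance = 0.1032 + 0.0703 + 0.38 + 0.28 = 0.8335.
Steady-state concentration ∝ 1/CL: new value = 13.2 / 0.8335 = 15.8 μg/mL.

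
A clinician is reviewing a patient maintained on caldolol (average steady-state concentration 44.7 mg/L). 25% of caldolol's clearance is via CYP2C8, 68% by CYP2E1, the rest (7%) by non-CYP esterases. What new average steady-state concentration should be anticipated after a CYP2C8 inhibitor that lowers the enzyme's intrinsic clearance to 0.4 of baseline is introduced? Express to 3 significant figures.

CYP2C8: 0.25 × 0.4 = 0.1
CYP2E1: 0.68 (unchanged)
Other: 0.07 (unchanged)
New clearance relative to baseline: 0.1 + 0.68 + 0.07 = 0.85.
With dosing unchanged, average steady-state concentration scales as 1/CL: 44.7 / 0.85 = 52.6 mg/L.

52.6 mg/L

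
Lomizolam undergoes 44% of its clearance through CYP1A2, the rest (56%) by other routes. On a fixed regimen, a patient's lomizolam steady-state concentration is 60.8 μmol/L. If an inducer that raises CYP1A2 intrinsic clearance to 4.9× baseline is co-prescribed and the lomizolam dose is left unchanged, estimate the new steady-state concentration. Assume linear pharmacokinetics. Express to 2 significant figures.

22 μmol/L

The CYP1A2 pathway (44% of clearance) rises to 4.9× activity: 0.44 × 4.9 = 2.156.
The remaining 56% of clearance is unaffected.
CL_new/CL_old = 2.156 + 0.56 = 2.716.
With dosing unchanged, steady-state concentration scales as 1/CL: 60.8 / 2.716 = 22 μmol/L.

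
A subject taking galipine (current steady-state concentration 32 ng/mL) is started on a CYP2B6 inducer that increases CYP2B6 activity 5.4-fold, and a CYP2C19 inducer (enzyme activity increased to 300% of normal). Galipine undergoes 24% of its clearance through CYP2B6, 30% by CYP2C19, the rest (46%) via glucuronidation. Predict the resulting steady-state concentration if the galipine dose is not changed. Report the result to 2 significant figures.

The CYP2B6 pathway (24% of clearance) rises to 5.4× activity: 0.24 × 5.4 = 1.296.
The CYP2C19 pathway (30% of clearance) rises to 3× activity: 0.3 × 3 = 0.9.
Non-CYP routes (46%) are unchanged.
Relative clearance = 1.296 + 0.9 + 0.46 = 2.656.
Dividing the baseline by the relative clearance: 32 / 2.656 = 12 ng/mL.

12 ng/mL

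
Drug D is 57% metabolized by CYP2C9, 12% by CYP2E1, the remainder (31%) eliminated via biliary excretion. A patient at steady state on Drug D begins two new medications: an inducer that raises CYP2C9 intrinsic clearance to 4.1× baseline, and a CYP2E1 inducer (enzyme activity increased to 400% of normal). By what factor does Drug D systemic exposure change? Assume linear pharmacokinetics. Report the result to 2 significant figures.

0.32

The CYP2C9 pathway (57% of clearance) is boosted to 4.1× activity: 0.57 × 4.1 = 2.337.
The CYP2E1 pathway (12% of clearance) increases to 4× activity: 0.12 × 4 = 0.48.
Non-CYP routes (31%) are unchanged.
CL_new/CL_old = 2.337 + 0.48 + 0.31 = 3.127.
Net systemic exposure ratio = 1 / 3.127 = 0.32.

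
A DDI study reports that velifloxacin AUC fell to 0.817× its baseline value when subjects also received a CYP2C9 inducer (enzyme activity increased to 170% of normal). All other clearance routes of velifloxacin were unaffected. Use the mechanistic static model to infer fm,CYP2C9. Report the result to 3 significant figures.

0.320

CL'/CL = 1 / 0.817 = 1.224
1.7·fm + (1 − fm) = 1.224
fm = (1.224 − 1) / (1.7 − 1) = 0.320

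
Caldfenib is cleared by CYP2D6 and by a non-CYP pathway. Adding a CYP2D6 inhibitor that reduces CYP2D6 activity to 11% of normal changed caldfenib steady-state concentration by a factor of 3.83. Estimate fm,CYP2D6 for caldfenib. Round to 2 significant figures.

Let x = fm,CYP2D6. Because steady-state concentration ∝ 1/CL, relative clearance fell to 1/3.83 = 0.2611.
Setting x·0.11 + (1 − x) = 0.2611 and solving: x = (0.2611 − 1)/(0.11 − 1) = 0.83.

0.83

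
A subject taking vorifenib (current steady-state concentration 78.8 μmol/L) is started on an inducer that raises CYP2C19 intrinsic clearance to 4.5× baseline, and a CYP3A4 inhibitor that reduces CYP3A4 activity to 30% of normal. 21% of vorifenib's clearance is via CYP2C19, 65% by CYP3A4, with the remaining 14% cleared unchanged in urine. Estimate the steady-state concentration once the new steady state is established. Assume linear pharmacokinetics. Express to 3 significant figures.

The CYP2C19 pathway (21% of clearance) is boosted to 4.5× activity: 0.21 × 4.5 = 0.945.
The CYP3A4 pathway (65% of clearance) drops to 0.3× activity: 0.65 × 0.3 = 0.195.
Non-CYP routes (14%) are unchanged.
CL_new/CL_old = 0.945 + 0.195 + 0.14 = 1.28.
New steady-state concentration = 78.8 / 1.28 = 61.6 μmol/L (concentration scales inversely with clearance).

61.6 μmol/L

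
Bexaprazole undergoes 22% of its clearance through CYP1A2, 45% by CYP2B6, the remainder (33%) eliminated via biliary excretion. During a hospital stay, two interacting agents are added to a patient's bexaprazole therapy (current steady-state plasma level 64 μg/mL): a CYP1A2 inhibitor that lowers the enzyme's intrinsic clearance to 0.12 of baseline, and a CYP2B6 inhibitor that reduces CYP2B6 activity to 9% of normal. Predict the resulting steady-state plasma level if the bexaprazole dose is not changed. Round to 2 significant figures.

CYP1A2: 0.22 × 0.12 = 0.0264
CYP2B6: 0.45 × 0.09 = 0.0405
Other: 0.33 (unchanged)
Relative clearance = 0.0264 + 0.0405 + 0.33 = 0.3969.
New steady-state plasma level = 64 / 0.3969 = 1.6 × 10² μg/mL (concentration scales inversely with clearance).

1.6 × 10² μg/mL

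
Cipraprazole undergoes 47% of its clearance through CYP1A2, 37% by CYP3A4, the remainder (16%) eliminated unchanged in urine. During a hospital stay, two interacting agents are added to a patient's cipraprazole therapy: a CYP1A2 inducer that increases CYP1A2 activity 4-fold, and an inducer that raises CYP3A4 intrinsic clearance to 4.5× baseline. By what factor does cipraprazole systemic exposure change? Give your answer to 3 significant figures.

0.270

CYP1A2: 0.47 × 4 = 1.88
CYP3A4: 0.37 × 4.5 = 1.665
Other: 0.16 (unchanged)
New clearance relative to baseline: 1.88 + 1.665 + 0.16 = 3.705.
Net systemic exposure ratio = 1 / 3.705 = 0.270.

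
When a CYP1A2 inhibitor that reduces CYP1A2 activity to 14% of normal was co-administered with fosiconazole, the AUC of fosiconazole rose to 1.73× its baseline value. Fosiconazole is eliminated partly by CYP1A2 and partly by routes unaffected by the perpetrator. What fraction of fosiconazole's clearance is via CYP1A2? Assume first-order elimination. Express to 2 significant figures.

0.49

Write x for the fraction cleared via CYP1A2. The observed AUC change means clearance fell to 1/1.73 = 0.578 of baseline.
Only the CYP1A2 route changed, so 0.578 = x·0.14 + (1 − x), giving x = 0.49.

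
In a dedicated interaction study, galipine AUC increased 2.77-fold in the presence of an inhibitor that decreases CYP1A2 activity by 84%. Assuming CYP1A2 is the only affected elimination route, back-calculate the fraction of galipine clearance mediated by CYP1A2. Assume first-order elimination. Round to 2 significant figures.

Let x = fm,CYP1A2. Because AUC ∝ 1/CL, relative clearance fell to 1/2.77 = 0.361.
Setting x·0.16 + (1 − x) = 0.361 and solving: x = (0.361 − 1)/(0.16 − 1) = 0.76.

0.76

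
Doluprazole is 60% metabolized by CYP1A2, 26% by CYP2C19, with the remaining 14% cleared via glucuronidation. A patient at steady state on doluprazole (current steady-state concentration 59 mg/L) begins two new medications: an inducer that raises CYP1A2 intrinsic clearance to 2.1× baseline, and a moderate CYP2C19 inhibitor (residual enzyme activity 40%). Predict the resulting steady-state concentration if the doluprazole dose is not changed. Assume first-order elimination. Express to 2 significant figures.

39 mg/L

The CYP1A2 pathway (60% of clearance) rises to 2.1× activity: 0.6 × 2.1 = 1.26.
The CYP2C19 pathway (26% of clearance) falls to 0.4× activity: 0.26 × 0.4 = 0.104.
The remaining 14% of clearance is unaffected.
New clearance relative to baseline: 1.26 + 0.104 + 0.14 = 1.504.
Steady-state concentration ∝ 1/CL: new value = 59 / 1.504 = 39 mg/L.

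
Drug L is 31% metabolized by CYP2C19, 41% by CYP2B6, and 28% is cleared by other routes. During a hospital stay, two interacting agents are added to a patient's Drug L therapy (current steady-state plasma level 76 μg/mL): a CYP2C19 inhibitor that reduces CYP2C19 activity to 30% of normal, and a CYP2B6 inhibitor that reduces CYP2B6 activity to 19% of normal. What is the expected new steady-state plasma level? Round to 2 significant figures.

1.7 × 10² μg/mL

The CYP2C19 pathway (31% of clearance) falls to 0.3× activity: 0.31 × 0.3 = 0.093.
The CYP2B6 pathway (41% of clearance) is reduced to 0.19× activity: 0.41 × 0.19 = 0.0779.
Non-CYP routes (28%) are unchanged.
CL_new/CL_old = 0.093 + 0.0779 + 0.28 = 0.4509.
Dividing the baseline by the relative clearance: 76 / 0.4509 = 1.7 × 10² μg/mL.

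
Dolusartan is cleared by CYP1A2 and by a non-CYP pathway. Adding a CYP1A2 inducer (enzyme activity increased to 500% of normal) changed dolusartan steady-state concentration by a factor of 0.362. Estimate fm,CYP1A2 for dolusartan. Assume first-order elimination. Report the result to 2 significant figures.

0.44

Let fm be the CYP1A2 fraction. New clearance relative to baseline = fm × 5 + (1 − fm).
Steady-state concentration ratio = 1 / (new CL fraction), so new CL fraction = 1 / 0.362 = 2.762.
fm × 5 + 1 − fm = 2.762  ⇒  fm × (5 − 1) = 1.762  ⇒  fm = 0.44.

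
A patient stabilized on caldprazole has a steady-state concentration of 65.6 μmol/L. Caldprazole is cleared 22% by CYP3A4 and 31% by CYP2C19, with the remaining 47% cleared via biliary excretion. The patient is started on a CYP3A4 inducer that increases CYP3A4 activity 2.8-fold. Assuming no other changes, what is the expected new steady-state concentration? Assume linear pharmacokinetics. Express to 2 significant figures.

47 μmol/L

CYP3A4: 0.22 × 2.8 = 0.616
CYP2C19: 0.31 (unchanged)
Other: 0.47 (unchanged)
CL_new/CL_old = 0.616 + 0.31 + 0.47 = 1.396.
Steady-state concentration ∝ 1/CL, so new value = 65.6 / 1.396 = 47 μmol/L.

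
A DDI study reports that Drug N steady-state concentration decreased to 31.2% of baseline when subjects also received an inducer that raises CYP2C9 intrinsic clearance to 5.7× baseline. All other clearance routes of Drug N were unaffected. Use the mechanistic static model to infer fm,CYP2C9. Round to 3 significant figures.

CL'/CL = 1 / 0.312 = 3.205
5.7·fm + (1 − fm) = 3.205
fm = (3.205 − 1) / (5.7 − 1) = 0.469

0.469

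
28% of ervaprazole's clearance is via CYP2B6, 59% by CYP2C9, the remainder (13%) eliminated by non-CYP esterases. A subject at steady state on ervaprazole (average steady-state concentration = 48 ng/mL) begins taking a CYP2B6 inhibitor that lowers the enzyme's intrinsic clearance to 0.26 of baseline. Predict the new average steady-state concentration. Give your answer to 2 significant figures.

CYP2B6: 0.28 × 0.26 = 0.0728
CYP2C9: 0.59 (unchanged)
Other: 0.13 (unchanged)
Relative clearance = 0.0728 + 0.59 + 0.13 = 0.7928.
New average steady-state concentration = baseline ÷ relative clearance = 48 / 0.7928 = 61 ng/mL.

61 ng/mL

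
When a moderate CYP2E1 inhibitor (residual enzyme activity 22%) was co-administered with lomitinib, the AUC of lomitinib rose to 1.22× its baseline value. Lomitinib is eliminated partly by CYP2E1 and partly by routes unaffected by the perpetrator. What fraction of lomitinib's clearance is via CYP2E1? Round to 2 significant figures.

0.23

Let x = fm,CYP2E1. Because AUC ∝ 1/CL, relative clearance fell to 1/1.22 = 0.8197.
Only the CYP2E1 route changed, so 0.8197 = x·0.22 + (1 − x), giving x = 0.23.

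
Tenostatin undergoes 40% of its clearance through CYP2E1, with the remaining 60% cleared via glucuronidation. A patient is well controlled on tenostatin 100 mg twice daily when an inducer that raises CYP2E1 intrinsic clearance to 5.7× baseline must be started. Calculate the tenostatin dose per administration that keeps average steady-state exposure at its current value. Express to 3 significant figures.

288 mg

CYP2E1: 0.4 × 5.7 = 2.28
Other: 0.6 (unchanged)
New clearance relative to baseline: 2.28 + 0.6 = 2.88.
To maintain the same steady-state level, dose must scale with clearance: new dose = 100 × 2.88 = 288 mg.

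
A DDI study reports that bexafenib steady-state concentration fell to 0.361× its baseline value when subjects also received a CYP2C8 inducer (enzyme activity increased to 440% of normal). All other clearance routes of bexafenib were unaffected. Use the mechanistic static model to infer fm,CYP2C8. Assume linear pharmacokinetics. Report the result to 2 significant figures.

0.52

CL'/CL = 1 / 0.361 = 2.77
4.4·fm + (1 − fm) = 2.77
fm = (2.77 − 1) / (4.4 − 1) = 0.52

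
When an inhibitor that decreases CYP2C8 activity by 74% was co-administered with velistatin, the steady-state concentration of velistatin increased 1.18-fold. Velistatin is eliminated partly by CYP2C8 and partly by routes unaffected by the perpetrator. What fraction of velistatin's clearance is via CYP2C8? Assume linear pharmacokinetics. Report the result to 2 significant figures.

0.21

Call the CYP2C8 fraction fm. After the interaction, CL_new/CL_old = fm × 0.26 + (1 − fm).
Steady-state concentration ratio = 1 / (new CL fraction), so new CL fraction = 1 / 1.18 = 0.8475.
fm × 0.26 + 1 − fm = 0.8475  ⇒  fm × (0.26 − 1) = −0.1525  ⇒  fm = 0.21.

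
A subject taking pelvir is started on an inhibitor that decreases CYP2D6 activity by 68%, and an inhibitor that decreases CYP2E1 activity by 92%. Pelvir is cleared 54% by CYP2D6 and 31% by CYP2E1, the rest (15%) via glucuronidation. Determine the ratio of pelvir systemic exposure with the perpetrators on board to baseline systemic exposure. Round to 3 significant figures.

2.88

The CYP2D6 pathway (54% of clearance) is reduced to 0.32× activity: 0.54 × 0.32 = 0.1728.
The CYP2E1 pathway (31% of clearance) falls to 0.08× activity: 0.31 × 0.08 = 0.0248.
Non-CYP routes (15%) are unchanged.
CL_new/CL_old = 0.1728 + 0.0248 + 0.15 = 0.3476.
Systemic exposure ∝ 1/CL: fold-change = 1 / 0.3476 = 2.88.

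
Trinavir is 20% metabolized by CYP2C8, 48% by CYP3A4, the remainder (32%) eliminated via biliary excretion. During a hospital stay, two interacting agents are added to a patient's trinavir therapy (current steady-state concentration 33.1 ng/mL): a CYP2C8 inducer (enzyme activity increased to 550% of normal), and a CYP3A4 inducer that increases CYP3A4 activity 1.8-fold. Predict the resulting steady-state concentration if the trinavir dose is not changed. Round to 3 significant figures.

CYP2C8: 0.2 × 5.5 = 1.1
CYP3A4: 0.48 × 1.8 = 0.864
Other: 0.32 (unchanged)
CL_new/CL_old = 1.1 + 0.864 + 0.32 = 2.284.
New steady-state concentration = 33.1 / 2.284 = 14.5 ng/mL (concentration scales inversely with clearance).

14.5 ng/mL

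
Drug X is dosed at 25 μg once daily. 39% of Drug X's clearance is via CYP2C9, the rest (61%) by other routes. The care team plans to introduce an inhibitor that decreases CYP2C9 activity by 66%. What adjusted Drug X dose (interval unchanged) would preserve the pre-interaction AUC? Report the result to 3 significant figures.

The CYP2C9 pathway (39% of clearance) falls to 0.34× activity: 0.39 × 0.34 = 0.1326.
The remaining 61% of clearance is unaffected.
New clearance relative to baseline: 0.1326 + 0.61 = 0.7426.
To maintain the same steady-state level, dose must scale with clearance: new dose = 25 × 0.7426 = 18.6 μg.

18.6 μg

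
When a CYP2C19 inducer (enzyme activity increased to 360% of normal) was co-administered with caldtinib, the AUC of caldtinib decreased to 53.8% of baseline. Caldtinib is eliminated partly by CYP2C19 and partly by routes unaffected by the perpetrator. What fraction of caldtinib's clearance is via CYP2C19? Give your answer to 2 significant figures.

0.33

Let x = fm,CYP2C19. Because AUC ∝ 1/CL, relative clearance rose to 1/0.538 = 1.859.
Setting x·3.6 + (1 − x) = 1.859 and solving: x = (1.859 − 1)/(3.6 − 1) = 0.33.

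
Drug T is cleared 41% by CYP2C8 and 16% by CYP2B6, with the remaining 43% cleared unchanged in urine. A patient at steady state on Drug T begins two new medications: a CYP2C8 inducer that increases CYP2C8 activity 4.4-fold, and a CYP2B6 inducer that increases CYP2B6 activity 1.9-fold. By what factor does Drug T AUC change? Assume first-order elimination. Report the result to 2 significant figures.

The CYP2C8 pathway (41% of clearance) rises to 4.4× activity: 0.41 × 4.4 = 1.804.
The CYP2B6 pathway (16% of clearance) rises to 1.9× activity: 0.16 × 1.9 = 0.304.
The remaining 43% of clearance is unaffected.
New clearance relative to baseline: 1.804 + 0.304 + 0.43 = 2.538.
Because AUC varies inversely with clearance, the combined effect is 1 / 2.538 = 0.39.

0.39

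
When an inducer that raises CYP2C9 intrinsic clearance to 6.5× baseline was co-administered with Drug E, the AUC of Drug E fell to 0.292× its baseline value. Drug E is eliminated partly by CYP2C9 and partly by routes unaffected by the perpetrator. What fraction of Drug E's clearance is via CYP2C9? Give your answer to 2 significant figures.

Call the CYP2C9 fraction fm. After the interaction, CL_new/CL_old = fm × 6.5 + (1 − fm).
AUC ratio = 1 / (new CL fraction), so new CL fraction = 1 / 0.292 = 3.425.
fm × 6.5 + 1 − fm = 3.425  ⇒  fm × (6.5 − 1) = 2.425  ⇒  fm = 0.44.

0.44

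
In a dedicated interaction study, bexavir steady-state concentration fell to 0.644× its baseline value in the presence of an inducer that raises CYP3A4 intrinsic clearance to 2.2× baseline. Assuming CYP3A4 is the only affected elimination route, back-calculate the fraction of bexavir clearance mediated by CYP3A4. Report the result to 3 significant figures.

0.461

Call the CYP3A4 fraction fm. After the interaction, CL_new/CL_old = fm × 2.2 + (1 − fm).
Steady-state concentration ratio = 1 / (new CL fraction), so new CL fraction = 1 / 0.644 = 1.553.
fm × 2.2 + 1 − fm = 1.553  ⇒  fm × (2.2 − 1) = 0.5528  ⇒  fm = 0.461.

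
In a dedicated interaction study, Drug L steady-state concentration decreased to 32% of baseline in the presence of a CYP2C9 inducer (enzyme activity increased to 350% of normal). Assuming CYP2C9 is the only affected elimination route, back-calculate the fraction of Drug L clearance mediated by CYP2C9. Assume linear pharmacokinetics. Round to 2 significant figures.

0.85

Call the CYP2C9 fraction fm. After the interaction, CL_new/CL_old = fm × 3.5 + (1 − fm).
Steady-state concentration ratio = 1 / (new CL fraction), so new CL fraction = 1 / 0.320 = 3.125.
fm × 3.5 + 1 − fm = 3.125  ⇒  fm × (3.5 − 1) = 2.125  ⇒  fm = 0.85.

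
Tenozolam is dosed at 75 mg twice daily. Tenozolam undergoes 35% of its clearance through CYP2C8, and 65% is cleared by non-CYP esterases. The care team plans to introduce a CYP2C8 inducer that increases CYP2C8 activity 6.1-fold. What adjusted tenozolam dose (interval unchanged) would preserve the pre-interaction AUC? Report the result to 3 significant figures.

209 mg

The CYP2C8 pathway (35% of clearance) increases to 6.1× activity: 0.35 × 6.1 = 2.135.
Non-CYP routes (65%) are unchanged.
New clearance relative to baseline: 2.135 + 0.65 = 2.785.
To maintain the same steady-state level, dose must scale with clearance: new dose = 75 × 2.785 = 209 mg.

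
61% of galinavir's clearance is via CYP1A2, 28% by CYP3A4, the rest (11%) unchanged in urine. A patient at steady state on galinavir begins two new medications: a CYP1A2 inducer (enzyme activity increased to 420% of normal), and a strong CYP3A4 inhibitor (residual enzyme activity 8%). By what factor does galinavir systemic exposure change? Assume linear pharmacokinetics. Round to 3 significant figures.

The CYP1A2 pathway (61% of clearance) increases to 4.2× activity: 0.61 × 4.2 = 2.562.
The CYP3A4 pathway (28% of clearance) drops to 0.08× activity: 0.28 × 0.08 = 0.0224.
Non-CYP routes (11%) are unchanged.
Relative clearance = 2.562 + 0.0224 + 0.11 = 2.6944.
Because systemic exposure varies inversely with clearance, the combined effect is 1 / 2.6944 = 0.371.

0.371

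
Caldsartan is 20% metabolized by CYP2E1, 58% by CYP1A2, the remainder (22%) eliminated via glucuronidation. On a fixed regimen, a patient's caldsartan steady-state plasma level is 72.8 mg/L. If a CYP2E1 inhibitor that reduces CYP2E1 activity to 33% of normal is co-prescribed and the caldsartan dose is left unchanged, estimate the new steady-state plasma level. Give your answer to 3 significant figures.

84.1 mg/L

CYP2E1: 0.2 × 0.33 = 0.066
CYP1A2: 0.58 (unchanged)
Other: 0.22 (unchanged)
Relative clearance = 0.066 + 0.58 + 0.22 = 0.866.
Steady-state plasma level ∝ 1/CL, so new value = 72.8 / 0.866 = 84.1 mg/L.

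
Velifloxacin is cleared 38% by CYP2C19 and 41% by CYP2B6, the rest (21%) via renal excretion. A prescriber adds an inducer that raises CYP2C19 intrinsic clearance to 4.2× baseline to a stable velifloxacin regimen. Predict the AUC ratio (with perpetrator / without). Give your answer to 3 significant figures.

0.451

The CYP2C19 pathway (38% of clearance) increases to 4.2× activity: 0.38 × 4.2 = 1.596.
CYP2B6 (41%) and the residual 21% are unaffected.
CL_new/CL_old = 1.596 + 0.41 + 0.21 = 2.216.
AUC is inversely proportional to clearance, so the fold-change is 1 / 2.216 = 0.451.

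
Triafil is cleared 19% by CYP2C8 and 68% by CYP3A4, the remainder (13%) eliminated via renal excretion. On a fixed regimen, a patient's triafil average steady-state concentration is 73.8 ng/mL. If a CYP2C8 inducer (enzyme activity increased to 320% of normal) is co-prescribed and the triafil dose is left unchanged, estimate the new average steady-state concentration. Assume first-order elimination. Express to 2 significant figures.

The CYP2C8 pathway (19% of clearance) is boosted to 3.2× activity: 0.19 × 3.2 = 0.608.
CYP3A4 (68%) and the residual 13% are unaffected.
Relative clearance = 0.608 + 0.68 + 0.13 = 1.418.
With dosing unchanged, average steady-state concentration scales as 1/CL: 73.8 / 1.418 = 52 ng/mL.

52 ng/mL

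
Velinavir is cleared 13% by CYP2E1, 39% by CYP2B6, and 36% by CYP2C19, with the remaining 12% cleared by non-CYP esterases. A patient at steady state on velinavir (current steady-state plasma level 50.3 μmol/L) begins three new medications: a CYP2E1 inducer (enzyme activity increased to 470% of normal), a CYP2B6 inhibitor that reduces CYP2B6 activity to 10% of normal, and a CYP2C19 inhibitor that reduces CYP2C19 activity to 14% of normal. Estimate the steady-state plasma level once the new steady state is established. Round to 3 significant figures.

CYP2E1: 0.13 × 4.7 = 0.611
CYP2B6: 0.39 × 0.1 = 0.039
CYP2C19: 0.36 × 0.14 = 0.0504
Other: 0.12 (unchanged)
Relative clearance = 0.611 + 0.039 + 0.0504 + 0.12 = 0.8204.
Steady-state plasma level ∝ 1/CL: new value = 50.3 / 0.8204 = 61.3 μmol/L.

61.3 μmol/L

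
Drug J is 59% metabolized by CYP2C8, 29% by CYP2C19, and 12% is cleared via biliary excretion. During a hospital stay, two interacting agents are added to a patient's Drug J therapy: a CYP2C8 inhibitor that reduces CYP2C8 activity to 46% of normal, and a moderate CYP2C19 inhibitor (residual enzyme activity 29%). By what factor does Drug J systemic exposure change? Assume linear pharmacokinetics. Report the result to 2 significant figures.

2.1

The CYP2C8 pathway (59% of clearance) drops to 0.46× activity: 0.59 × 0.46 = 0.2714.
The CYP2C19 pathway (29% of clearance) drops to 0.29× activity: 0.29 × 0.29 = 0.0841.
Non-CYP routes (12%) are unchanged.
Relative clearance = 0.2714 + 0.0841 + 0.12 = 0.4755.
Systemic exposure ∝ 1/CL: fold-change = 1 / 0.4755 = 2.1.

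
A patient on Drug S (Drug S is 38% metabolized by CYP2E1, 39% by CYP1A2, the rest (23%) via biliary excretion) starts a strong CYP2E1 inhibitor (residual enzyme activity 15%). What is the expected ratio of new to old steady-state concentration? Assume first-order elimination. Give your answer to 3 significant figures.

1.48

The CYP2E1 pathway (38% of clearance) is reduced to 0.15× activity: 0.38 × 0.15 = 0.057.
CYP1A2 (39%) and the residual 23% are unaffected.
CL_new/CL_old = 0.057 + 0.39 + 0.23 = 0.677.
Steady-state concentration is inversely proportional to clearance, so the fold-change is 1 / 0.677 = 1.48.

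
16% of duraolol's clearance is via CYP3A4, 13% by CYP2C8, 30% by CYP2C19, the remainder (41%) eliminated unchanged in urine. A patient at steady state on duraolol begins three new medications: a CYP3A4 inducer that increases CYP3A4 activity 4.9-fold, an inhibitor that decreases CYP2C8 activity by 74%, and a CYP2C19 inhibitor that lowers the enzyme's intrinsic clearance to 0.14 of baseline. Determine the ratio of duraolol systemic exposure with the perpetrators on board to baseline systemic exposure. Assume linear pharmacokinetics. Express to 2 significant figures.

CYP3A4: 0.16 × 4.9 = 0.784
CYP2C8: 0.13 × 0.26 = 0.0338
CYP2C19: 0.3 × 0.14 = 0.042
Other: 0.41 (unchanged)
New clearance relative to baseline: 0.784 + 0.0338 + 0.042 + 0.41 = 1.2698.
Net systemic exposure ratio = 1 / 1.2698 = 0.79.

0.79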